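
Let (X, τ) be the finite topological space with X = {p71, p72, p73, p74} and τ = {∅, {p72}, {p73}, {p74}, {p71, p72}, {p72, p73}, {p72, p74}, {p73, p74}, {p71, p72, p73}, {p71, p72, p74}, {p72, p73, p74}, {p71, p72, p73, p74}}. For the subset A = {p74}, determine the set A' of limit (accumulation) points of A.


A' = ∅

For each x ∈ X, list the open sets U ∈ τ with x ∈ U, then check whether U ∩ (A ∖ {x}) ≠ ∅ for every such U.
  x = p71: open {p71, p72} ∋ x has {p71, p72} ∩ (A ∖ {p71}) = ∅, so x is NOT a limit point.
  x = p72: open {p72} ∋ x has {p72} ∩ (A ∖ {p72}) = ∅, so x is NOT a limit point.
  x = p73: open {p73} ∋ x has {p73} ∩ (A ∖ {p73}) = ∅, so x is NOT a limit point.
  x = p74: open {p74} ∋ x has {p74} ∩ (A ∖ {p74}) = ∅, so x is NOT a limit point.
Collecting: A' = ∅.


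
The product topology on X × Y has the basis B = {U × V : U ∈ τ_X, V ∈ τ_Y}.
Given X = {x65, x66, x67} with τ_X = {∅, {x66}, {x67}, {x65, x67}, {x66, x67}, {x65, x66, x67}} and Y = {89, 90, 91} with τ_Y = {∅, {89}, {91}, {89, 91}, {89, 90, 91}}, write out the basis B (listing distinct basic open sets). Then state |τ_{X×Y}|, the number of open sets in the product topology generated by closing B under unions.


Basis B = {∅ × ∅, {x66} × {89}, {x66} × {91}, {x67} × {89}, {x67} × {91}, {x65, x67} × {89}, {x65, x67} × {91}, {x66} × {89, 91}, {x66, x67} × {89}, {x66, x67} × {91}, {x67} × {89, 91}, {x65, x66, x67} × {89}, {x65, x66, x67} × {91}, {x66} × {89, 90, 91}, {x67} × {89, 90, 91}, {x65, x67} × {89, 91}, {x66, x67} × {89, 91}, {x65, x67} × {89, 90, 91}, {x65, x66, x67} × {89, 91}, {x66, x67} × {89, 90, 91}, {x65, x66, x67} × {89, 90, 91}}; |τ_{X×Y}| = 70.

Enumerate products U × V with U ∈ τ_X, V ∈ τ_Y (deduplicated):
  ∅ × ∅ = {} (∅)
  {x66} × {89} = {(x66,89)}
  {x66} × {91} = {(x66,91)}
  {x67} × {89} = {(x67,89)}
  {x67} × {91} = {(x67,91)}
  {x65, x67} × {89} = {(x65,89), (x67,89)}
  {x65, x67} × {91} = {(x65,91), (x67,91)}
  {x66} × {89, 91} = {(x66,89), (x66,91)}
  {x66, x67} × {89} = {(x66,89), (x67,89)}
  {x66, x67} × {91} = {(x66,91), (x67,91)}
  {x67} × {89, 91} = {(x67,89), (x67,91)}
  {x65, x66, x67} × {89} = {(x65,89), (x66,89), (x67,89)}
  {x65, x66, x67} × {91} = {(x65,91), (x66,91), (x67,91)}
  {x66} × {89, 90, 91} = {(x66,89), (x66,90), (x66,91)}
  {x67} × {89, 90, 91} = {(x67,89), (x67,90), (x67,91)}
  {x65, x67} × {89, 91} = {(x65,89), (x65,91), (x67,89), (x67,91)}
  {x66, x67} × {89, 91} = {(x66,89), (x66,91), (x67,89), (x67,91)}
  {x65, x67} × {89, 90, 91} = {(x65,89), (x65,90), (x65,91), (x67,89), (x67,90), (x67,91)}
  {x65, x66, x67} × {89, 91} = {(x65,89), (x65,91), (x66,89), (x66,91), (x67,89), (x67,91)}
  {x66, x67} × {89, 90, 91} = {(x66,89), (x66,90), (x66,91), (x67,89), (x67,90), (x67,91)}
  {x65, x66, x67} × {89, 90, 91} = {(x65,89), (x65,90), (x65,91), (x66,89), (x66,90), (x66,91), (x67,89), (x67,90), (x67,91)}
These 21 distinct sets form the basis B.
Close under arbitrary unions to get τ_{X×Y}; counting gives |τ_{X×Y}| = 70.


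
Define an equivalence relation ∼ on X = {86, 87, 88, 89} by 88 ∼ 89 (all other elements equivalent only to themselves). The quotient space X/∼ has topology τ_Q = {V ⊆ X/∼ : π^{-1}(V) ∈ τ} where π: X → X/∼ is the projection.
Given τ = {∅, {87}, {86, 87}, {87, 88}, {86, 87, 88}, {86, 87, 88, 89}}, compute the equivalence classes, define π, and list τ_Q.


X/∼ = {[86], [87], [88=89]}; |τ_Q| = 4.

Equivalence classes: [86], [87], [88=89].
Quotient map π: X → X/∼ sends 86 ↦ [86], 87 ↦ [87], 88 ↦ [88=89], 89 ↦ [88=89].
For each subset V ⊆ X/∼, compute π^{-1}(V) ⊆ X and check whether π^{-1}(V) ∈ τ. V is open in τ_Q iff π^{-1}(V) ∈ τ.
  V = {}: π^{-1}(V) = ∅ ∈ τ ✓.
  V = {[86]}: π^{-1}(V) = {86} ∉ τ ✗.
  V = {[87]}: π^{-1}(V) = {87} ∈ τ ✓.
  V = {[86], [87]}: π^{-1}(V) = {86, 87} ∈ τ ✓.
  V = {[88=89]}: π^{-1}(V) = {88, 89} ∉ τ ✗.
  V = {[86], [88=89]}: π^{-1}(V) = {86, 88, 89} ∉ τ ✗.
  V = {[87], [88=89]}: π^{-1}(V) = {87, 88, 89} ∉ τ ✗.
  V = {[86], [87], [88=89]}: π^{-1}(V) = {86, 87, 88, 89} ∈ τ ✓.
Open sets in the quotient: τ_Q = {{}, {[87]}, {[86], [87]}, {[86], [87], [88=89]}} (4 elements).


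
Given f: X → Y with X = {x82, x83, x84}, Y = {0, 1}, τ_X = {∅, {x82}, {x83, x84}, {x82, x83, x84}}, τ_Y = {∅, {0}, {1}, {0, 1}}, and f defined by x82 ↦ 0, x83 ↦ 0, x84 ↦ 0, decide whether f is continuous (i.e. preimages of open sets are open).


f IS continuous.

Compute f^{-1}(U) for each U ∈ τ_Y:
  U = ∅: f^{-1}(U) = ∅ ∈ τ_X ✓.
  U = {0}: f^{-1}(U) = {x82, x83, x84} ∈ τ_X ✓.
  U = {1}: f^{-1}(U) = ∅ ∈ τ_X ✓.
  U = {0, 1}: f^{-1}(U) = {x82, x83, x84} ∈ τ_X ✓.
Every preimage lies in τ_X, so f IS continuous.


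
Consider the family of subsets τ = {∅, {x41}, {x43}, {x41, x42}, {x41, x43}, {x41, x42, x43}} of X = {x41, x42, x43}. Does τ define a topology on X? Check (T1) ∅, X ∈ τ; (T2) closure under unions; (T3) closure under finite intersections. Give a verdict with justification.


τ IS a topology on X.

Axiom (T1): ∅ ∈ τ? Yes; X ∈ τ? Yes.
Axiom (T2/T3): check pairwise unions and intersections of members of τ.
All pairwise intersections and unions checked — each lies in τ. Therefore τ satisfies (T1), (T2), (T3): it IS a topology on X.


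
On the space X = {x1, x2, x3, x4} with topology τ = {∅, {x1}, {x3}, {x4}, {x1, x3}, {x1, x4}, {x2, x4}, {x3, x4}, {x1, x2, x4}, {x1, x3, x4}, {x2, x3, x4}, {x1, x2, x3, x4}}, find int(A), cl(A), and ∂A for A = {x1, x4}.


int(A) = {x1, x4}, cl(A) = {x1, x2, x4}, ∂A = {x2}.

Closed sets in (X, τ) are complements of opens:
  closed(X, τ) = {∅, {x1}, {x2}, {x3}, {x1, x2}, {x1, x3}, {x2, x3}, {x2, x4}, {x1, x2, x3}, {x1, x2, x4}, {x2, x3, x4}, {x1, x2, x3, x4}}.
int(A) = ⋃ {U ∈ τ : U ⊆ A}. Opens contained in A: ∅, {x1}, {x4}, {x1, x4}.
Taking the union of these: int(A) = {x1, x4}.
cl(A) = ⋂ {C closed : A ⊆ C}. Closed sets containing A: {x1, x2, x4}, {x1, x2, x3, x4}.
Intersecting these: cl(A) = {x1, x2, x4}.
∂A = cl(A) ∖ int(A) = {x1, x2, x4} ∖ {x1, x4} = {x2}.


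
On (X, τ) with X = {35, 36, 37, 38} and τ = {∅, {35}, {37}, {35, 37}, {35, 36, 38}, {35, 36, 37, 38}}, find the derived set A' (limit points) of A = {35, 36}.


A' = {36, 38}

For each x ∈ X, list the open sets U ∈ τ with x ∈ U, then check whether U ∩ (A ∖ {x}) ≠ ∅ for every such U.
  x = 35: open {35} ∋ x has {35} ∩ (A ∖ {35}) = ∅, so x is NOT a limit point.
  x = 36: opens ∋ x are {35, 36, 38}, {35, 36, 37, 38}; each meets A ∖ {36}, so x IS a limit point.
  x = 37: open {37} ∋ x has {37} ∩ (A ∖ {37}) = ∅, so x is NOT a limit point.
  x = 38: opens ∋ x are {35, 36, 38}, {35, 36, 37, 38}; each meets A ∖ {38}, so x IS a limit point.
Collecting: A' = {36, 38}.


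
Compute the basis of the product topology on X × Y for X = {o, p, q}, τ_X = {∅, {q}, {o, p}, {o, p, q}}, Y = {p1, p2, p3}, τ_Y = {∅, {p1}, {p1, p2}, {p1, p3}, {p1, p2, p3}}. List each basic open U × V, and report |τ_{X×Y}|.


Basis B = {∅ × ∅, {q} × {p1}, {o, p} × {p1}, {q} × {p1, p2}, {q} × {p1, p3}, {o, p, q} × {p1}, {q} × {p1, p2, p3}, {o, p} × {p1, p2}, {o, p} × {p1, p3}, {o, p} × {p1, p2, p3}, {o, p, q} × {p1, p2}, {o, p, q} × {p1, p3}, {o, p, q} × {p1, p2, p3}}; |τ_{X×Y}| = 25.

Enumerate products U × V with U ∈ τ_X, V ∈ τ_Y (deduplicated):
  ∅ × ∅ = {} (∅)
  {q} × {p1} = {(q,p1)}
  {o, p} × {p1} = {(o,p1), (p,p1)}
  {q} × {p1, p2} = {(q,p1), (q,p2)}
  {q} × {p1, p3} = {(q,p1), (q,p3)}
  {o, p, q} × {p1} = {(o,p1), (p,p1), (q,p1)}
  {q} × {p1, p2, p3} = {(q,p1), (q,p2), (q,p3)}
  {o, p} × {p1, p2} = {(o,p1), (o,p2), (p,p1), (p,p2)}
  {o, p} × {p1, p3} = {(o,p1), (o,p3), (p,p1), (p,p3)}
  {o, p} × {p1, p2, p3} = {(o,p1), (o,p2), (o,p3), (p,p1), (p,p2), (p,p3)}
  {o, p, q} × {p1, p2} = {(o,p1), (o,p2), (p,p1), (p,p2), (q,p1), (q,p2)}
  {o, p, q} × {p1, p3} = {(o,p1), (o,p3), (p,p1), (p,p3), (q,p1), (q,p3)}
  {o, p, q} × {p1, p2, p3} = {(o,p1), (o,p2), (o,p3), (p,p1), (p,p2), (p,p3), (q,p1), (q,p2), (q,p3)}
These 13 distinct sets form the basis B.
Close under arbitrary unions to get τ_{X×Y}; counting gives |τ_{X×Y}| = 25.


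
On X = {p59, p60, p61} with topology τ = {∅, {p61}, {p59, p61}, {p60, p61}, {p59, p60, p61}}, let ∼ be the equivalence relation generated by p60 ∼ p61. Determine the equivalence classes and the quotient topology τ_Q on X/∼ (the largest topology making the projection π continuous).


X/∼ = {[p59], [p60=p61]}; |τ_Q| = 3.

Equivalence classes: [p59], [p60=p61].
Quotient map π: X → X/∼ sends p59 ↦ [p59], p60 ↦ [p60=p61], p61 ↦ [p60=p61].
For each subset V ⊆ X/∼, compute π^{-1}(V) ⊆ X and check whether π^{-1}(V) ∈ τ. V is open in τ_Q iff π^{-1}(V) ∈ τ.
  V = {}: π^{-1}(V) = ∅ ∈ τ ✓.
  V = {[p59]}: π^{-1}(V) = {p59} ∉ τ ✗.
  V = {[p60=p61]}: π^{-1}(V) = {p60, p61} ∈ τ ✓.
  V = {[p59], [p60=p61]}: π^{-1}(V) = {p59, p60, p61} ∈ τ ✓.
Open sets in the quotient: τ_Q = {{}, {[p60=p61]}, {[p59], [p60=p61]}} (3 elements).


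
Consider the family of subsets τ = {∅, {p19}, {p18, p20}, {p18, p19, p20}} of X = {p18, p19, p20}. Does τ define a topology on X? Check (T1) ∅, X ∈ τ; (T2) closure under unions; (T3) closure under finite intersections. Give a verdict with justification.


τ IS a topology on X.

Axiom (T1): ∅ ∈ τ? Yes; X ∈ τ? Yes.
Axiom (T2/T3): check pairwise unions and intersections of members of τ.
All pairwise intersections and unions checked — each lies in τ. Therefore τ satisfies (T1), (T2), (T3): it IS a topology on X.


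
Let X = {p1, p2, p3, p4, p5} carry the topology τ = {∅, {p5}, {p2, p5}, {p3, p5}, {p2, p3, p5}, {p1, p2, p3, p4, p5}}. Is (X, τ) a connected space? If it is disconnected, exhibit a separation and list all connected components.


(X, τ) is connected.

Find clopen sets (U ∈ τ with X ∖ U ∈ τ):
  U = ∅, X ∖ U = {p1, p2, p3, p4, p5} — both open, so U is clopen.
  U = {p1, p2, p3, p4, p5}, X ∖ U = ∅ — both open, so U is clopen.
Only trivial clopens (∅ and X) exist, so (X, τ) is connected.
Compute connected components by grouping points that agree on all clopens:
  component: {p1, p2, p3, p4, p5}


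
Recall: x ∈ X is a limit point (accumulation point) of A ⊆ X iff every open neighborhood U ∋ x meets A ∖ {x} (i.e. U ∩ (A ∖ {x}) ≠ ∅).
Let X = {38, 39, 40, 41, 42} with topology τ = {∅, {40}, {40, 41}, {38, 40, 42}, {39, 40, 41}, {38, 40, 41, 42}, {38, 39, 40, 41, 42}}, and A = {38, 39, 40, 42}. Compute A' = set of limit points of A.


A' = {38, 39, 41, 42}

For each x ∈ X, list the open sets U ∈ τ with x ∈ U, then check whether U ∩ (A ∖ {x}) ≠ ∅ for every such U.
  x = 38: opens ∋ x are {38, 40, 42}, {38, 40, 41, 42}, {38, 39, 40, 41, 42}; each meets A ∖ {38}, so x IS a limit point.
  x = 39: opens ∋ x are {39, 40, 41}, {38, 39, 40, 41, 42}; each meets A ∖ {39}, so x IS a limit point.
  x = 40: open {40} ∋ x has {40} ∩ (A ∖ {40}) = ∅, so x is NOT a limit point.
  x = 41: opens ∋ x are {40, 41}, {39, 40, 41}, {38, 40, 41, 42}, {38, 39, 40, 41, 42}; each meets A ∖ {41}, so x IS a limit point.
  x = 42: opens ∋ x are {38, 40, 42}, {38, 40, 41, 42}, {38, 39, 40, 41, 42}; each meets A ∖ {42}, so x IS a limit point.
Collecting: A' = {38, 39, 41, 42}.


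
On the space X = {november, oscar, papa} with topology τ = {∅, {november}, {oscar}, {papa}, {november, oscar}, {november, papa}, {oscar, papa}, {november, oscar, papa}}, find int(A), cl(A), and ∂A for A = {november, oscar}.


int(A) = {november, oscar}, cl(A) = {november, oscar}, ∂A = ∅.

Closed sets in (X, τ) are complements of opens:
  closed(X, τ) = {∅, {november}, {oscar}, {papa}, {november, oscar}, {november, papa}, {oscar, papa}, {november, oscar, papa}}.
int(A) = ⋃ {U ∈ τ : U ⊆ A}. Opens contained in A: ∅, {november}, {oscar}, {november, oscar}.
Taking the union of these: int(A) = {november, oscar}.
cl(A) = ⋂ {C closed : A ⊆ C}. Closed sets containing A: {november, oscar}, {november, oscar, papa}.
Intersecting these: cl(A) = {november, oscar}.
∂A = cl(A) ∖ int(A) = {november, oscar} ∖ {november, oscar} = ∅.


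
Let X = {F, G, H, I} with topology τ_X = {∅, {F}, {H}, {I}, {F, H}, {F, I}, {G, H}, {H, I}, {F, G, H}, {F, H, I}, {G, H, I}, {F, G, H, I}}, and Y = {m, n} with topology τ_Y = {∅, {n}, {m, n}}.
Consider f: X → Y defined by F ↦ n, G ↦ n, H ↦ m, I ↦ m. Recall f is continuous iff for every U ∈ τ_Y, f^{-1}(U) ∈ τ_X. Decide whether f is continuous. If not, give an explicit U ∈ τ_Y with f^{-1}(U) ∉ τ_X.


f is NOT continuous.

Compute f^{-1}(U) for each U ∈ τ_Y:
  U = ∅: f^{-1}(U) = ∅ ∈ τ_X ✓.
  U = {n}: f^{-1}(U) = {F, G} ∉ τ_X ✗.
  U = {m, n}: f^{-1}(U) = {F, G, H, I} ∈ τ_X ✓.
Found U = {n} with f^{-1}(U) = {F, G} not in τ_X. Therefore f is NOT continuous.


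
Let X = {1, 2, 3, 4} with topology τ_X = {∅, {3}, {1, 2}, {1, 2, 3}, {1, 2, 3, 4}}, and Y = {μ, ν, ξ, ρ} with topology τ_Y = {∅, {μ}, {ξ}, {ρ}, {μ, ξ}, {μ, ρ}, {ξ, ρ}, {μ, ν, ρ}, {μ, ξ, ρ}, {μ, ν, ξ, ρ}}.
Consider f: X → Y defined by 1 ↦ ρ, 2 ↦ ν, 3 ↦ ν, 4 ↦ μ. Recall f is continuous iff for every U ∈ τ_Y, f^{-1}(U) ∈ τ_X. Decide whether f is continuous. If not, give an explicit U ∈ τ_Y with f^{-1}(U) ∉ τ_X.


f is NOT continuous.

Compute f^{-1}(U) for each U ∈ τ_Y:
  U = ∅: f^{-1}(U) = ∅ ∈ τ_X ✓.
  U = {μ}: f^{-1}(U) = {4} ∉ τ_X ✗.
  U = {ξ}: f^{-1}(U) = ∅ ∈ τ_X ✓.
  U = {ρ}: f^{-1}(U) = {1} ∉ τ_X ✗.
  U = {μ, ξ}: f^{-1}(U) = {4} ∉ τ_X ✗.
  U = {μ, ρ}: f^{-1}(U) = {1, 4} ∉ τ_X ✗.
  U = {ξ, ρ}: f^{-1}(U) = {1} ∉ τ_X ✗.
  U = {μ, ν, ρ}: f^{-1}(U) = {1, 2, 3, 4} ∈ τ_X ✓.
  U = {μ, ξ, ρ}: f^{-1}(U) = {1, 4} ∉ τ_X ✗.
  U = {μ, ν, ξ, ρ}: f^{-1}(U) = {1, 2, 3, 4} ∈ τ_X ✓.
Found U = {μ} with f^{-1}(U) = {4} not in τ_X. Therefore f is NOT continuous.


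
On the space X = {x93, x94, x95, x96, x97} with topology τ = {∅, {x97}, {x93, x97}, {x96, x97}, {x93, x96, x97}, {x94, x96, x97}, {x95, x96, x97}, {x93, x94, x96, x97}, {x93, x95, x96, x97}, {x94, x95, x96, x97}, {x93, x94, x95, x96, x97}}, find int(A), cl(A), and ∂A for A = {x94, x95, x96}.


int(A) = ∅, cl(A) = {x94, x95, x96}, ∂A = {x94, x95, x96}.

Closed sets in (X, τ) are complements of opens:
  closed(X, τ) = {∅, {x93}, {x94}, {x95}, {x93, x94}, {x93, x95}, {x94, x95}, {x93, x94, x95}, {x94, x95, x96}, {x93, x94, x95, x96}, {x93, x94, x95, x96, x97}}.
int(A) = ⋃ {U ∈ τ : U ⊆ A}. Opens contained in A: ∅.
Taking the union of these: int(A) = ∅.
cl(A) = ⋂ {C closed : A ⊆ C}. Closed sets containing A: {x94, x95, x96}, {x93, x94, x95, x96}, {x93, x94, x95, x96, x97}.
Intersecting these: cl(A) = {x94, x95, x96}.
∂A = cl(A) ∖ int(A) = {x94, x95, x96} ∖ ∅ = {x94, x95, x96}.


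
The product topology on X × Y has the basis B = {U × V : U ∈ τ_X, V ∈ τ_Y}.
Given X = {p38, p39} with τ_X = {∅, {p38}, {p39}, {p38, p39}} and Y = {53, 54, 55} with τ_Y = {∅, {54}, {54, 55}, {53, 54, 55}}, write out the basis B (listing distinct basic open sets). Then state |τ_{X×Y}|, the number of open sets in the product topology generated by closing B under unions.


Basis B = {∅ × ∅, {p38} × {54}, {p39} × {54}, {p38} × {54, 55}, {p38, p39} × {54}, {p39} × {54, 55}, {p38} × {53, 54, 55}, {p39} × {53, 54, 55}, {p38, p39} × {54, 55}, {p38, p39} × {53, 54, 55}}; |τ_{X×Y}| = 16.

Enumerate products U × V with U ∈ τ_X, V ∈ τ_Y (deduplicated):
  ∅ × ∅ = {} (∅)
  {p38} × {54} = {(p38,54)}
  {p39} × {54} = {(p39,54)}
  {p38} × {54, 55} = {(p38,54), (p38,55)}
  {p38, p39} × {54} = {(p38,54), (p39,54)}
  {p39} × {54, 55} = {(p39,54), (p39,55)}
  {p38} × {53, 54, 55} = {(p38,53), (p38,54), (p38,55)}
  {p39} × {53, 54, 55} = {(p39,53), (p39,54), (p39,55)}
  {p38, p39} × {54, 55} = {(p38,54), (p38,55), (p39,54), (p39,55)}
  {p38, p39} × {53, 54, 55} = {(p38,53), (p38,54), (p38,55), (p39,53), (p39,54), (p39,55)}
These 10 distinct sets form the basis B.
Close under arbitrary unions to get τ_{X×Y}; counting gives |τ_{X×Y}| = 16.


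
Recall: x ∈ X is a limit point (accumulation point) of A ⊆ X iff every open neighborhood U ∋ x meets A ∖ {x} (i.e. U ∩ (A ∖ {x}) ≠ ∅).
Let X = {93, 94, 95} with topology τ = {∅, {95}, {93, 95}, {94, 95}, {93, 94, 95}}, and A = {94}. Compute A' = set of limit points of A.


A' = ∅

For each x ∈ X, list the open sets U ∈ τ with x ∈ U, then check whether U ∩ (A ∖ {x}) ≠ ∅ for every such U.
  x = 93: open {93, 95} ∋ x has {93, 95} ∩ (A ∖ {93}) = ∅, so x is NOT a limit point.
  x = 94: open {94, 95} ∋ x has {94, 95} ∩ (A ∖ {94}) = ∅, so x is NOT a limit point.
  x = 95: open {95} ∋ x has {95} ∩ (A ∖ {95}) = ∅, so x is NOT a limit point.
Collecting: A' = ∅.


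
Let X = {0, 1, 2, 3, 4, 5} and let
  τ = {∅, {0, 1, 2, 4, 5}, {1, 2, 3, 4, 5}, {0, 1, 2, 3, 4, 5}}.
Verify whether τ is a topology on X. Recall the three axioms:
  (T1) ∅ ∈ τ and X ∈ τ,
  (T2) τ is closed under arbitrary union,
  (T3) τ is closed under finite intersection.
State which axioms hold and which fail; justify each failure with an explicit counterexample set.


τ is NOT a topology on X.

Axiom (T1): ∅ ∈ τ? Yes; X ∈ τ? Yes.
Axiom (T2/T3): check pairwise unions and intersections of members of τ.
Counterexample for (T3): {0, 1, 2, 4, 5} ∩ {1, 2, 3, 4, 5} = {1, 2, 4, 5} ∉ τ. Therefore τ is NOT a topology.


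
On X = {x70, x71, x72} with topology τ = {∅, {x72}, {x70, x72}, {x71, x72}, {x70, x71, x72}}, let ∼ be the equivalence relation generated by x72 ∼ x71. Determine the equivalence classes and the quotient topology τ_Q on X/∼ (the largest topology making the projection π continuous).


X/∼ = {[x70], [x71=x72]}; |τ_Q| = 3.

Equivalence classes: [x70], [x71=x72].
Quotient map π: X → X/∼ sends x70 ↦ [x70], x71 ↦ [x71=x72], x72 ↦ [x71=x72].
For each subset V ⊆ X/∼, compute π^{-1}(V) ⊆ X and check whether π^{-1}(V) ∈ τ. V is open in τ_Q iff π^{-1}(V) ∈ τ.
  V = {}: π^{-1}(V) = ∅ ∈ τ ✓.
  V = {[x70]}: π^{-1}(V) = {x70} ∉ τ ✗.
  V = {[x71=x72]}: π^{-1}(V) = {x71, x72} ∈ τ ✓.
  V = {[x70], [x71=x72]}: π^{-1}(V) = {x70, x71, x72} ∈ τ ✓.
Open sets in the quotient: τ_Q = {{}, {[x71=x72]}, {[x70], [x71=x72]}} (3 elements).


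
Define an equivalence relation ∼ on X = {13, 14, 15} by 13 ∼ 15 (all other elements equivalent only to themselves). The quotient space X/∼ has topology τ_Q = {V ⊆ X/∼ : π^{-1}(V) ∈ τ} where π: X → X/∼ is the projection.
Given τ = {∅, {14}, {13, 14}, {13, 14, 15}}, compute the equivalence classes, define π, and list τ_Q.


X/∼ = {[13=15], [14]}; |τ_Q| = 3.

Equivalence classes: [13=15], [14].
Quotient map π: X → X/∼ sends 13 ↦ [13=15], 14 ↦ [14], 15 ↦ [13=15].
For each subset V ⊆ X/∼, compute π^{-1}(V) ⊆ X and check whether π^{-1}(V) ∈ τ. V is open in τ_Q iff π^{-1}(V) ∈ τ.
  V = {}: π^{-1}(V) = ∅ ∈ τ ✓.
  V = {[13=15]}: π^{-1}(V) = {13, 15} ∉ τ ✗.
  V = {[14]}: π^{-1}(V) = {14} ∈ τ ✓.
  V = {[13=15], [14]}: π^{-1}(V) = {13, 14, 15} ∈ τ ✓.
Open sets in the quotient: τ_Q = {{}, {[14]}, {[13=15], [14]}} (3 elements).


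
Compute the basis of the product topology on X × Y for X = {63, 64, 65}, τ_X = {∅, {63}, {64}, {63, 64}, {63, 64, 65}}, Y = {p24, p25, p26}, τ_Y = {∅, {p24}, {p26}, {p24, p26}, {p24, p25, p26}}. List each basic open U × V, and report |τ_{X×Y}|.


Basis B = {∅ × ∅, {63} × {p24}, {63} × {p26}, {64} × {p24}, {64} × {p26}, {63} × {p24, p26}, {63, 64} × {p24}, {63, 64} × {p26}, {64} × {p24, p26}, {63} × {p24, p25, p26}, {63, 64, 65} × {p24}, {63, 64, 65} × {p26}, {64} × {p24, p25, p26}, {63, 64} × {p24, p26}, {63, 64} × {p24, p25, p26}, {63, 64, 65} × {p24, p26}, {63, 64, 65} × {p24, p25, p26}}; |τ_{X×Y}| = 48.

Enumerate products U × V with U ∈ τ_X, V ∈ τ_Y (deduplicated):
  ∅ × ∅ = {} (∅)
  {63} × {p24} = {(63,p24)}
  {63} × {p26} = {(63,p26)}
  {64} × {p24} = {(64,p24)}
  {64} × {p26} = {(64,p26)}
  {63} × {p24, p26} = {(63,p24), (63,p26)}
  {63, 64} × {p24} = {(63,p24), (64,p24)}
  {63, 64} × {p26} = {(63,p26), (64,p26)}
  {64} × {p24, p26} = {(64,p24), (64,p26)}
  {63} × {p24, p25, p26} = {(63,p24), (63,p25), (63,p26)}
  {63, 64, 65} × {p24} = {(63,p24), (64,p24), (65,p24)}
  {63, 64, 65} × {p26} = {(63,p26), (64,p26), (65,p26)}
  {64} × {p24, p25, p26} = {(64,p24), (64,p25), (64,p26)}
  {63, 64} × {p24, p26} = {(63,p24), (63,p26), (64,p24), (64,p26)}
  {63, 64} × {p24, p25, p26} = {(63,p24), (63,p25), (63,p26), (64,p24), (64,p25), (64,p26)}
  {63, 64, 65} × {p24, p26} = {(63,p24), (63,p26), (64,p24), (64,p26), (65,p24), (65,p26)}
  {63, 64, 65} × {p24, p25, p26} = {(63,p24), (63,p25), (63,p26), (64,p24), (64,p25), (64,p26), (65,p24), (65,p25), (65,p26)}
These 17 distinct sets form the basis B.
Close under arbitrary unions to get τ_{X×Y}; counting gives |τ_{X×Y}| = 48.


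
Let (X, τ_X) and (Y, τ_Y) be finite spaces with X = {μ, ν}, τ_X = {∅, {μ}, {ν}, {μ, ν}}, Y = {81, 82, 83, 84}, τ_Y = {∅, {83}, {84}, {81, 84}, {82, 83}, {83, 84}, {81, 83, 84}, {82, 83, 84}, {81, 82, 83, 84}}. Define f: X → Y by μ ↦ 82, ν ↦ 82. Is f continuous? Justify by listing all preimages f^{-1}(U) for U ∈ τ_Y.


f IS continuous.

Compute f^{-1}(U) for each U ∈ τ_Y:
  U = ∅: f^{-1}(U) = ∅ ∈ τ_X ✓.
  U = {83}: f^{-1}(U) = ∅ ∈ τ_X ✓.
  U = {84}: f^{-1}(U) = ∅ ∈ τ_X ✓.
  U = {81, 84}: f^{-1}(U) = ∅ ∈ τ_X ✓.
  U = {82, 83}: f^{-1}(U) = {μ, ν} ∈ τ_X ✓.
  U = {83, 84}: f^{-1}(U) = ∅ ∈ τ_X ✓.
  U = {81, 83, 84}: f^{-1}(U) = ∅ ∈ τ_X ✓.
  U = {82, 83, 84}: f^{-1}(U) = {μ, ν} ∈ τ_X ✓.
  U = {81, 82, 83, 84}: f^{-1}(U) = {μ, ν} ∈ τ_X ✓.
Every preimage lies in τ_X, so f IS continuous.


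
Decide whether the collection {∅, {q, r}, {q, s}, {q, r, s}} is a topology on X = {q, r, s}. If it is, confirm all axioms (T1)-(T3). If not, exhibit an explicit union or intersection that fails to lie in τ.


τ is NOT a topology on X.

Axiom (T1): ∅ ∈ τ? Yes; X ∈ τ? Yes.
Axiom (T2/T3): check pairwise unions and intersections of members of τ.
Counterexample for (T3): {q, r} ∩ {q, s} = {q} ∉ τ. Therefore τ is NOT a topology.


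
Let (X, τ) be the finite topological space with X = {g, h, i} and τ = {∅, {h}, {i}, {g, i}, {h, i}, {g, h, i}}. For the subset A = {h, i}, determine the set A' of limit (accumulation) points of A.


A' = {g}

For each x ∈ X, list the open sets U ∈ τ with x ∈ U, then check whether U ∩ (A ∖ {x}) ≠ ∅ for every such U.
  x = g: opens ∋ x are {g, i}, {g, h, i}; each meets A ∖ {g}, so x IS a limit point.
  x = h: open {h} ∋ x has {h} ∩ (A ∖ {h}) = ∅, so x is NOT a limit point.
  x = i: open {i} ∋ x has {i} ∩ (A ∖ {i}) = ∅, so x is NOT a limit point.
Collecting: A' = {g}.


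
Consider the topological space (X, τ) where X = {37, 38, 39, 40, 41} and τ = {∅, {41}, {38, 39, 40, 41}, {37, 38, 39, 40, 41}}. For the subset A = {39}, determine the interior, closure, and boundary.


int(A) = ∅, cl(A) = {37, 38, 39, 40}, ∂A = {37, 38, 39, 40}.

Closed sets in (X, τ) are complements of opens:
  closed(X, τ) = {∅, {37}, {37, 38, 39, 40}, {37, 38, 39, 40, 41}}.
int(A) = ⋃ {U ∈ τ : U ⊆ A}. Opens contained in A: ∅.
Taking the union of these: int(A) = ∅.
cl(A) = ⋂ {C closed : A ⊆ C}. Closed sets containing A: {37, 38, 39, 40}, {37, 38, 39, 40, 41}.
Intersecting these: cl(A) = {37, 38, 39, 40}.
∂A = cl(A) ∖ int(A) = {37, 38, 39, 40} ∖ ∅ = {37, 38, 39, 40}.


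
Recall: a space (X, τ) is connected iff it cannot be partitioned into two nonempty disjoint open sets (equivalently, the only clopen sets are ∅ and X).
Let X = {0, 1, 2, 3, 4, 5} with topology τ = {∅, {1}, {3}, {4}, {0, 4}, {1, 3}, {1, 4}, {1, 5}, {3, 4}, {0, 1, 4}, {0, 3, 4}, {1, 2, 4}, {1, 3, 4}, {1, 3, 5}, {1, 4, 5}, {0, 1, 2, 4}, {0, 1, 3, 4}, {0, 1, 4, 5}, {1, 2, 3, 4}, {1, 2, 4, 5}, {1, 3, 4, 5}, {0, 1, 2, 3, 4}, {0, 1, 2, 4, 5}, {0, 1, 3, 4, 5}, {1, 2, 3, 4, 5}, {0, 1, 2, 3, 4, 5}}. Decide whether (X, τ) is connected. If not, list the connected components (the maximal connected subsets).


(X, τ) is disconnected; components = [{3}, {0, 1, 2, 4, 5}].

Find clopen sets (U ∈ τ with X ∖ U ∈ τ):
  U = ∅, X ∖ U = {0, 1, 2, 3, 4, 5} — both open, so U is clopen.
  U = {3}, X ∖ U = {0, 1, 2, 4, 5} — both open, so U is clopen.
  U = {0, 1, 2, 4, 5}, X ∖ U = {3} — both open, so U is clopen.
  U = {0, 1, 2, 3, 4, 5}, X ∖ U = ∅ — both open, so U is clopen.
Nontrivial clopen(s) exist: e.g. {0, 1, 2, 4, 5}. So (X, τ) is disconnected.
Compute connected components by grouping points that agree on all clopens:
  component: {3}
  component: {0, 1, 2, 4, 5}


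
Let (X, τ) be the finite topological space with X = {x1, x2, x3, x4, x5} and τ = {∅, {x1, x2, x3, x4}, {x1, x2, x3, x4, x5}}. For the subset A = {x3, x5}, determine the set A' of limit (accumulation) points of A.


A' = {x1, x2, x4, x5}

For each x ∈ X, list the open sets U ∈ τ with x ∈ U, then check whether U ∩ (A ∖ {x}) ≠ ∅ for every such U.
  x = x1: opens ∋ x are {x1, x2, x3, x4}, {x1, x2, x3, x4, x5}; each meets A ∖ {x1}, so x IS a limit point.
  x = x2: opens ∋ x are {x1, x2, x3, x4}, {x1, x2, x3, x4, x5}; each meets A ∖ {x2}, so x IS a limit point.
  x = x3: open {x1, x2, x3, x4} ∋ x has {x1, x2, x3, x4} ∩ (A ∖ {x3}) = ∅, so x is NOT a limit point.
  x = x4: opens ∋ x are {x1, x2, x3, x4}, {x1, x2, x3, x4, x5}; each meets A ∖ {x4}, so x IS a limit point.
  x = x5: opens ∋ x are {x1, x2, x3, x4, x5}; each meets A ∖ {x5}, so x IS a limit point.
Collecting: A' = {x1, x2, x4, x5}.


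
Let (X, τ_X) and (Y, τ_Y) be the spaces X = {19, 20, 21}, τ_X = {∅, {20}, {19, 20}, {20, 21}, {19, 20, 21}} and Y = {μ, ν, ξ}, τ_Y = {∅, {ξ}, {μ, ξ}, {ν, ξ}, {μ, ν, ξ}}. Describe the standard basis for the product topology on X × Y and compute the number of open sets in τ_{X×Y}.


Basis B = {∅ × ∅, {20} × {ξ}, {19, 20} × {ξ}, {20} × {μ, ξ}, {20} × {ν, ξ}, {20, 21} × {ξ}, {19, 20, 21} × {ξ}, {20} × {μ, ν, ξ}, {19, 20} × {μ, ξ}, {19, 20} × {ν, ξ}, {20, 21} × {μ, ξ}, {20, 21} × {ν, ξ}, {19, 20} × {μ, ν, ξ}, {19, 20, 21} × {μ, ξ}, {19, 20, 21} × {ν, ξ}, {20, 21} × {μ, ν, ξ}, {19, 20, 21} × {μ, ν, ξ}}; |τ_{X×Y}| = 48.

Enumerate products U × V with U ∈ τ_X, V ∈ τ_Y (deduplicated):
  ∅ × ∅ = {} (∅)
  {20} × {ξ} = {(20,ξ)}
  {19, 20} × {ξ} = {(19,ξ), (20,ξ)}
  {20} × {μ, ξ} = {(20,μ), (20,ξ)}
  {20} × {ν, ξ} = {(20,ν), (20,ξ)}
  {20, 21} × {ξ} = {(20,ξ), (21,ξ)}
  {19, 20, 21} × {ξ} = {(19,ξ), (20,ξ), (21,ξ)}
  {20} × {μ, ν, ξ} = {(20,μ), (20,ν), (20,ξ)}
  {19, 20} × {μ, ξ} = {(19,μ), (19,ξ), (20,μ), (20,ξ)}
  {19, 20} × {ν, ξ} = {(19,ν), (19,ξ), (20,ν), (20,ξ)}
  {20, 21} × {μ, ξ} = {(20,μ), (20,ξ), (21,μ), (21,ξ)}
  {20, 21} × {ν, ξ} = {(20,ν), (20,ξ), (21,ν), (21,ξ)}
  {19, 20} × {μ, ν, ξ} = {(19,μ), (19,ν), (19,ξ), (20,μ), (20,ν), (20,ξ)}
  {19, 20, 21} × {μ, ξ} = {(19,μ), (19,ξ), (20,μ), (20,ξ), (21,μ), (21,ξ)}
  {19, 20, 21} × {ν, ξ} = {(19,ν), (19,ξ), (20,ν), (20,ξ), (21,ν), (21,ξ)}
  {20, 21} × {μ, ν, ξ} = {(20,μ), (20,ν), (20,ξ), (21,μ), (21,ν), (21,ξ)}
  {19, 20, 21} × {μ, ν, ξ} = {(19,μ), (19,ν), (19,ξ), (20,μ), (20,ν), (20,ξ), (21,μ), (21,ν), (21,ξ)}
These 17 distinct sets form the basis B.
Close under arbitrary unions to get τ_{X×Y}; counting gives |τ_{X×Y}| = 48.


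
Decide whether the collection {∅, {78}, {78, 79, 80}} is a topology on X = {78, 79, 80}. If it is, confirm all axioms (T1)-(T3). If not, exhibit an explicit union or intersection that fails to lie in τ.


τ IS a topology on X.

Axiom (T1): ∅ ∈ τ? Yes; X ∈ τ? Yes.
Axiom (T2/T3): check pairwise unions and intersections of members of τ.
All pairwise intersections and unions checked — each lies in τ. Therefore τ satisfies (T1), (T2), (T3): it IS a topology on X.


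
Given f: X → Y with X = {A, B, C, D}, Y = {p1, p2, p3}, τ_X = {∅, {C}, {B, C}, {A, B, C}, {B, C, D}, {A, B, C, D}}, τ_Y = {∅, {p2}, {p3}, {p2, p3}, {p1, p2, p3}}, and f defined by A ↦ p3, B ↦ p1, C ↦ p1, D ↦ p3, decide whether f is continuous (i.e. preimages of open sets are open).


f is NOT continuous.

Compute f^{-1}(U) for each U ∈ τ_Y:
  U = ∅: f^{-1}(U) = ∅ ∈ τ_X ✓.
  U = {p2}: f^{-1}(U) = ∅ ∈ τ_X ✓.
  U = {p3}: f^{-1}(U) = {A, D} ∉ τ_X ✗.
  U = {p2, p3}: f^{-1}(U) = {A, D} ∉ τ_X ✗.
  U = {p1, p2, p3}: f^{-1}(U) = {A, B, C, D} ∈ τ_X ✓.
Found U = {p3} with f^{-1}(U) = {A, D} not in τ_X. Therefore f is NOT continuous.


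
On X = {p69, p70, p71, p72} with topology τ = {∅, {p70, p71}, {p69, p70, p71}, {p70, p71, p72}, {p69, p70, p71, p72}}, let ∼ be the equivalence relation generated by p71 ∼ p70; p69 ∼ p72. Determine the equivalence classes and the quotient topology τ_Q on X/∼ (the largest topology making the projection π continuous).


X/∼ = {[p69=p72], [p70=p71]}; |τ_Q| = 3.

Equivalence classes: [p69=p72], [p70=p71].
Quotient map π: X → X/∼ sends p69 ↦ [p69=p72], p70 ↦ [p70=p71], p71 ↦ [p70=p71], p72 ↦ [p69=p72].
For each subset V ⊆ X/∼, compute π^{-1}(V) ⊆ X and check whether π^{-1}(V) ∈ τ. V is open in τ_Q iff π^{-1}(V) ∈ τ.
  V = {}: π^{-1}(V) = ∅ ∈ τ ✓.
  V = {[p69=p72]}: π^{-1}(V) = {p69, p72} ∉ τ ✗.
  V = {[p70=p71]}: π^{-1}(V) = {p70, p71} ∈ τ ✓.
  V = {[p69=p72], [p70=p71]}: π^{-1}(V) = {p69, p70, p71, p72} ∈ τ ✓.
Open sets in the quotient: τ_Q = {{}, {[p70=p71]}, {[p69=p72], [p70=p71]}} (3 elements).


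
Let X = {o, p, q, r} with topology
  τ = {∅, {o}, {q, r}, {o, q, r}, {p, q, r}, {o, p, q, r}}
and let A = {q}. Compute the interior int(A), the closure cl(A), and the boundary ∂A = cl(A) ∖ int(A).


int(A) = ∅, cl(A) = {p, q, r}, ∂A = {p, q, r}.

Closed sets in (X, τ) are complements of opens:
  closed(X, τ) = {∅, {o}, {p}, {o, p}, {p, q, r}, {o, p, q, r}}.
int(A) = ⋃ {U ∈ τ : U ⊆ A}. Opens contained in A: ∅.
Taking the union of these: int(A) = ∅.
cl(A) = ⋂ {C closed : A ⊆ C}. Closed sets containing A: {p, q, r}, {o, p, q, r}.
Intersecting these: cl(A) = {p, q, r}.
∂A = cl(A) ∖ int(A) = {p, q, r} ∖ ∅ = {p, q, r}.


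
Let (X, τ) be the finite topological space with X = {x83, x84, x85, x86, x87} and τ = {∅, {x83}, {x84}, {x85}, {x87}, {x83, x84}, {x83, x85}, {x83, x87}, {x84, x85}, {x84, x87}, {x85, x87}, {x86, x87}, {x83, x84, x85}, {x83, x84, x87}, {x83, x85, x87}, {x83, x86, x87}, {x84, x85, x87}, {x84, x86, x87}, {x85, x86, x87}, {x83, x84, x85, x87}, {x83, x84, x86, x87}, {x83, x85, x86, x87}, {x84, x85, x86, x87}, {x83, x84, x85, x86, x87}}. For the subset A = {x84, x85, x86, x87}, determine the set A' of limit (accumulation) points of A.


A' = {x86}

For each x ∈ X, list the open sets U ∈ τ with x ∈ U, then check whether U ∩ (A ∖ {x}) ≠ ∅ for every such U.
  x = x83: open {x83} ∋ x has {x83} ∩ (A ∖ {x83}) = ∅, so x is NOT a limit point.
  x = x84: open {x84} ∋ x has {x84} ∩ (A ∖ {x84}) = ∅, so x is NOT a limit point.
  x = x85: open {x85} ∋ x has {x85} ∩ (A ∖ {x85}) = ∅, so x is NOT a limit point.
  x = x86: opens ∋ x are {x86, x87}, {x83, x86, x87}, {x84, x86, x87}, {x85, x86, x87}, {x83, x84, x86, x87}, {x83, x85, x86, x87}, {x84, x85, x86, x87}, {x83, x84, x85, x86, x87}; each meets A ∖ {x86}, so x IS a limit point.
  x = x87: open {x87} ∋ x has {x87} ∩ (A ∖ {x87}) = ∅, so x is NOT a limit point.
Collecting: A' = {x86}.


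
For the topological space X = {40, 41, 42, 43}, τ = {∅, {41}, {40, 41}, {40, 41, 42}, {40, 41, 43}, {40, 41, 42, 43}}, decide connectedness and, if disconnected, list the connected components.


(X, τ) is connected.

Find clopen sets (U ∈ τ with X ∖ U ∈ τ):
  U = ∅, X ∖ U = {40, 41, 42, 43} — both open, so U is clopen.
  U = {40, 41, 42, 43}, X ∖ U = ∅ — both open, so U is clopen.
Only trivial clopens (∅ and X) exist, so (X, τ) is connected.
Compute connected components by grouping points that agree on all clopens:
  component: {40, 41, 42, 43}


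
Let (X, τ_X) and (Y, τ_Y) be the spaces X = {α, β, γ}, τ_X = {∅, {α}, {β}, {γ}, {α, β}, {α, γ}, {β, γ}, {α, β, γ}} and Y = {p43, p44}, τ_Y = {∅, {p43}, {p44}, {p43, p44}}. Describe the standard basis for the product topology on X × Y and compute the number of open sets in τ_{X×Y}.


Basis B = {∅ × ∅, {α} × {p43}, {α} × {p44}, {β} × {p43}, {β} × {p44}, {γ} × {p43}, {γ} × {p44}, {α} × {p43, p44}, {α, β} × {p43}, {α, γ} × {p43}, {α, β} × {p44}, {α, γ} × {p44}, {β} × {p43, p44}, {β, γ} × {p43}, {β, γ} × {p44}, {γ} × {p43, p44}, {α, β, γ} × {p43}, {α, β, γ} × {p44}, {α, β} × {p43, p44}, {α, γ} × {p43, p44}, {β, γ} × {p43, p44}, {α, β, γ} × {p43, p44}}; |τ_{X×Y}| = 64.

Enumerate products U × V with U ∈ τ_X, V ∈ τ_Y (deduplicated):
  ∅ × ∅ = {} (∅)
  {α} × {p43} = {(α,p43)}
  {α} × {p44} = {(α,p44)}
  {β} × {p43} = {(β,p43)}
  {β} × {p44} = {(β,p44)}
  {γ} × {p43} = {(γ,p43)}
  {γ} × {p44} = {(γ,p44)}
  {α} × {p43, p44} = {(α,p43), (α,p44)}
  {α, β} × {p43} = {(α,p43), (β,p43)}
  {α, γ} × {p43} = {(α,p43), (γ,p43)}
  {α, β} × {p44} = {(α,p44), (β,p44)}
  {α, γ} × {p44} = {(α,p44), (γ,p44)}
  {β} × {p43, p44} = {(β,p43), (β,p44)}
  {β, γ} × {p43} = {(β,p43), (γ,p43)}
  {β, γ} × {p44} = {(β,p44), (γ,p44)}
  {γ} × {p43, p44} = {(γ,p43), (γ,p44)}
  {α, β, γ} × {p43} = {(α,p43), (β,p43), (γ,p43)}
  {α, β, γ} × {p44} = {(α,p44), (β,p44), (γ,p44)}
  {α, β} × {p43, p44} = {(α,p43), (α,p44), (β,p43), (β,p44)}
  {α, γ} × {p43, p44} = {(α,p43), (α,p44), (γ,p43), (γ,p44)}
  {β, γ} × {p43, p44} = {(β,p43), (β,p44), (γ,p43), (γ,p44)}
  {α, β, γ} × {p43, p44} = {(α,p43), (α,p44), (β,p43), (β,p44), (γ,p43), (γ,p44)}
These 22 distinct sets form the basis B.
Close under arbitrary unions to get τ_{X×Y}; counting gives |τ_{X×Y}| = 64.


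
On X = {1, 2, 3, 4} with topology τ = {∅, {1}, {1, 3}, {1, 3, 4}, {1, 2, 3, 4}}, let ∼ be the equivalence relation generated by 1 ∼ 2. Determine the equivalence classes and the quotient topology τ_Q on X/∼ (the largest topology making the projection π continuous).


X/∼ = {[1=2], [3], [4]}; |τ_Q| = 2.

Equivalence classes: [1=2], [3], [4].
Quotient map π: X → X/∼ sends 1 ↦ [1=2], 2 ↦ [1=2], 3 ↦ [3], 4 ↦ [4].
For each subset V ⊆ X/∼, compute π^{-1}(V) ⊆ X and check whether π^{-1}(V) ∈ τ. V is open in τ_Q iff π^{-1}(V) ∈ τ.
  V = {}: π^{-1}(V) = ∅ ∈ τ ✓.
  V = {[1=2]}: π^{-1}(V) = {1, 2} ∉ τ ✗.
  V = {[3]}: π^{-1}(V) = {3} ∉ τ ✗.
  V = {[1=2], [3]}: π^{-1}(V) = {1, 2, 3} ∉ τ ✗.
  V = {[4]}: π^{-1}(V) = {4} ∉ τ ✗.
  V = {[1=2], [4]}: π^{-1}(V) = {1, 2, 4} ∉ τ ✗.
  V = {[3], [4]}: π^{-1}(V) = {3, 4} ∉ τ ✗.
  V = {[1=2], [3], [4]}: π^{-1}(V) = {1, 2, 3, 4} ∈ τ ✓.
Open sets in the quotient: τ_Q = {{}, {[1=2], [3], [4]}} (2 elements).


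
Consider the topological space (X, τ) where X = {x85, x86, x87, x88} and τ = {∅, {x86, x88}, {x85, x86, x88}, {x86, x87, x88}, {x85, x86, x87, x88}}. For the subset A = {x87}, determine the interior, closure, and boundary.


int(A) = ∅, cl(A) = {x87}, ∂A = {x87}.

Closed sets in (X, τ) are complements of opens:
  closed(X, τ) = {∅, {x85}, {x87}, {x85, x87}, {x85, x86, x87, x88}}.
int(A) = ⋃ {U ∈ τ : U ⊆ A}. Opens contained in A: ∅.
Taking the union of these: int(A) = ∅.
cl(A) = ⋂ {C closed : A ⊆ C}. Closed sets containing A: {x87}, {x85, x87}, {x85, x86, x87, x88}.
Intersecting these: cl(A) = {x87}.
∂A = cl(A) ∖ int(A) = {x87} ∖ ∅ = {x87}.


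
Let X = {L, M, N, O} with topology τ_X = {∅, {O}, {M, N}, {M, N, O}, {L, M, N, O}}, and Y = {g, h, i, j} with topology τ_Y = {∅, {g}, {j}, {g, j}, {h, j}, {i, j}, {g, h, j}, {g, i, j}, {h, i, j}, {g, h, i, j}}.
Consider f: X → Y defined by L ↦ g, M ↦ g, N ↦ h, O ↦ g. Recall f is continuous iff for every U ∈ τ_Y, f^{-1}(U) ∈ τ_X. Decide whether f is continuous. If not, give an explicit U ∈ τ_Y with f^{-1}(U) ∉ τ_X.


f is NOT continuous.

Compute f^{-1}(U) for each U ∈ τ_Y:
  U = ∅: f^{-1}(U) = ∅ ∈ τ_X ✓.
  U = {g}: f^{-1}(U) = {L, M, O} ∉ τ_X ✗.
  U = {j}: f^{-1}(U) = ∅ ∈ τ_X ✓.
  U = {g, j}: f^{-1}(U) = {L, M, O} ∉ τ_X ✗.
  U = {h, j}: f^{-1}(U) = {N} ∉ τ_X ✗.
  U = {i, j}: f^{-1}(U) = ∅ ∈ τ_X ✓.
  U = {g, h, j}: f^{-1}(U) = {L, M, N, O} ∈ τ_X ✓.
  U = {g, i, j}: f^{-1}(U) = {L, M, O} ∉ τ_X ✗.
  U = {h, i, j}: f^{-1}(U) = {N} ∉ τ_X ✗.
  U = {g, h, i, j}: f^{-1}(U) = {L, M, N, O} ∈ τ_X ✓.
Found U = {g} with f^{-1}(U) = {L, M, O} not in τ_X. Therefore f is NOT continuous.


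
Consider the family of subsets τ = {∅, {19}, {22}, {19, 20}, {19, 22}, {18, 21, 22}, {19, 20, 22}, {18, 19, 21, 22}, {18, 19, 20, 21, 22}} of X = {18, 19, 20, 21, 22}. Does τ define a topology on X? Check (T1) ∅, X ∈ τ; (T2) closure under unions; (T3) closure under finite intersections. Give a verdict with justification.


τ IS a topology on X.

Axiom (T1): ∅ ∈ τ? Yes; X ∈ τ? Yes.
Axiom (T2/T3): check pairwise unions and intersections of members of τ.
All pairwise intersections and unions checked — each lies in τ. Therefore τ satisfies (T1), (T2), (T3): it IS a topology on X.


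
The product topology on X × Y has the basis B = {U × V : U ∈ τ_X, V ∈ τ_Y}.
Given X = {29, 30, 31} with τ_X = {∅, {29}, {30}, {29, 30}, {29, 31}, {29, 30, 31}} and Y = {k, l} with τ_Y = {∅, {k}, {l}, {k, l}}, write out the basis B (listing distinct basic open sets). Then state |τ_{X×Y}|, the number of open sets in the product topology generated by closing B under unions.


Basis B = {∅ × ∅, {29} × {k}, {29} × {l}, {30} × {k}, {30} × {l}, {29} × {k, l}, {29, 30} × {k}, {29, 31} × {k}, {29, 30} × {l}, {29, 31} × {l}, {30} × {k, l}, {29, 30, 31} × {k}, {29, 30, 31} × {l}, {29, 30} × {k, l}, {29, 31} × {k, l}, {29, 30, 31} × {k, l}}; |τ_{X×Y}| = 36.

Enumerate products U × V with U ∈ τ_X, V ∈ τ_Y (deduplicated):
  ∅ × ∅ = {} (∅)
  {29} × {k} = {(29,k)}
  {29} × {l} = {(29,l)}
  {30} × {k} = {(30,k)}
  {30} × {l} = {(30,l)}
  {29} × {k, l} = {(29,k), (29,l)}
  {29, 30} × {k} = {(29,k), (30,k)}
  {29, 31} × {k} = {(29,k), (31,k)}
  {29, 30} × {l} = {(29,l), (30,l)}
  {29, 31} × {l} = {(29,l), (31,l)}
  {30} × {k, l} = {(30,k), (30,l)}
  {29, 30, 31} × {k} = {(29,k), (30,k), (31,k)}
  {29, 30, 31} × {l} = {(29,l), (30,l), (31,l)}
  {29, 30} × {k, l} = {(29,k), (29,l), (30,k), (30,l)}
  {29, 31} × {k, l} = {(29,k), (29,l), (31,k), (31,l)}
  {29, 30, 31} × {k, l} = {(29,k), (29,l), (30,k), (30,l), (31,k), (31,l)}
These 16 distinct sets form the basis B.
Close under arbitrary unions to get τ_{X×Y}; counting gives |τ_{X×Y}| = 36.


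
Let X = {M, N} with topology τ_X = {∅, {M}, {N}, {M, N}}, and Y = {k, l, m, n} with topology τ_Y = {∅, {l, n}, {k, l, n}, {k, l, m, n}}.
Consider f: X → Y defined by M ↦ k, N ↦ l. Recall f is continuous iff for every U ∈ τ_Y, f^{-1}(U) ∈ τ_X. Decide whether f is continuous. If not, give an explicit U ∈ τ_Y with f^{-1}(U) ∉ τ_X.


f IS continuous.

Compute f^{-1}(U) for each U ∈ τ_Y:
  U = ∅: f^{-1}(U) = ∅ ∈ τ_X ✓.
  U = {l, n}: f^{-1}(U) = {N} ∈ τ_X ✓.
  U = {k, l, n}: f^{-1}(U) = {M, N} ∈ τ_X ✓.
  U = {k, l, m, n}: f^{-1}(U) = {M, N} ∈ τ_X ✓.
Every preimage lies in τ_X, so f IS continuous.
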